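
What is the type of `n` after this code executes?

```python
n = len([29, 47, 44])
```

len() always returns int

int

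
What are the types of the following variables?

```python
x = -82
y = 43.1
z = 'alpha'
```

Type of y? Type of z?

y is float; z is str

float, str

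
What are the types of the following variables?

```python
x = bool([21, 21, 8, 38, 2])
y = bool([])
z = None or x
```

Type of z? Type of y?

None or <bool> returns the bool; bool() returns bool

bool, bool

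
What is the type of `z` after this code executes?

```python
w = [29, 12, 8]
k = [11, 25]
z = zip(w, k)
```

zip() returns a zip iterator object

zip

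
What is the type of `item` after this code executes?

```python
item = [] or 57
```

'or' returns first truthy value (57, which is int)

int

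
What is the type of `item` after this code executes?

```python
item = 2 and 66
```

'and' returns the last value when all truthy (66, which is int)

int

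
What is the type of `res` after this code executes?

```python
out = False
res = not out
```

'not' always returns bool

bool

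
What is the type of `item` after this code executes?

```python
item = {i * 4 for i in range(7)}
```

A set comprehension {expr for x in iterable} produces a set

set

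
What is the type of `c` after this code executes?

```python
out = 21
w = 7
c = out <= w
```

Comparison operators return bool

bool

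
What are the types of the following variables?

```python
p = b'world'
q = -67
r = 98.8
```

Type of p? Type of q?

p is bytes; q is int

bytes, int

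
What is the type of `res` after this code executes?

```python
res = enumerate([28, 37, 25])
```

enumerate() returns an enumerate iterator object

enumerate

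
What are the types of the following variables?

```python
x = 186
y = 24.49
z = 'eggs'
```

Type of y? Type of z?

y is float; z is str

float, str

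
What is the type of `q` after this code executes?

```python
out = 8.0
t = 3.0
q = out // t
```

float // float returns float (floor division preserves float type)

float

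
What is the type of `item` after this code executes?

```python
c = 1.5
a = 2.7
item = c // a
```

float // float returns float (floor division preserves float type)

float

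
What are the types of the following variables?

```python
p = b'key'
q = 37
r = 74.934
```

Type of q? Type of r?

q is int; r is float

int, float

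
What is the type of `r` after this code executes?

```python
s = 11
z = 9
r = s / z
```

int / int always returns float in Python 3 (11 / 9 = 1.22222)

float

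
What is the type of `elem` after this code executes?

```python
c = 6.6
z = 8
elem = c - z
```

float - int returns float (6.6 - 8 = -1.4)

float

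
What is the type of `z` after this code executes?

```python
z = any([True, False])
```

any() returns bool

bool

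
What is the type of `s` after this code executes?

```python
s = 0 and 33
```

'and' returns the first falsy value (0, which is int)

int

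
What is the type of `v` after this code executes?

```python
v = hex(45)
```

hex() returns str representation

str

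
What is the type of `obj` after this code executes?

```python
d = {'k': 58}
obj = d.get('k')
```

dict.get() returns the value (int) when key is found

int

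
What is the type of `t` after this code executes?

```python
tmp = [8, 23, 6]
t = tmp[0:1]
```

Slicing a list always returns a list

list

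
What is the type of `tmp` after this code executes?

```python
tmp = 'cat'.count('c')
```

str.count() returns int

int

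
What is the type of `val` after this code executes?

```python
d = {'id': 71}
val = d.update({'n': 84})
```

dict.update() returns None

NoneType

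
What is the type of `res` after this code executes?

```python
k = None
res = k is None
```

'is' comparison returns bool

bool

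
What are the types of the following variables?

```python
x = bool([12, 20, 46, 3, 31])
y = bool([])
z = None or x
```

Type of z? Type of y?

None or <bool> returns the bool; bool() returns bool

bool, bool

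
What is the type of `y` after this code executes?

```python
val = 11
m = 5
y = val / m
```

int / int always returns float in Python 3 (11 / 5 = 2.2)

float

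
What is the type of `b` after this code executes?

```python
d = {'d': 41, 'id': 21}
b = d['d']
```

Accessing dict[str, int] with key 'd' returns int value 41

int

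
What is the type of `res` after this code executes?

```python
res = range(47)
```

range() returns a range object

range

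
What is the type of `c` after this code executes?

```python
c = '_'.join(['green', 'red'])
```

str.join() returns str

str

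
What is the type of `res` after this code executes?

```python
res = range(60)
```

range() returns a range object

range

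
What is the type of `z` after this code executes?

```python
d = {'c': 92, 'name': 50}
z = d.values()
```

.values() returns a dict_values view object

dict_values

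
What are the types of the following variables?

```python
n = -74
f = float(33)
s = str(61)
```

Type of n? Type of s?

n is int; s is str

int, str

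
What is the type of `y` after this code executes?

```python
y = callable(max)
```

callable() returns bool

bool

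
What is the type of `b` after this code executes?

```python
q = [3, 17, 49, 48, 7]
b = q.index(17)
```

list.index() returns int

int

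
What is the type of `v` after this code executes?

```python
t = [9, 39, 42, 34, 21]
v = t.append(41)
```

list.append() returns None (mutates in place)

NoneType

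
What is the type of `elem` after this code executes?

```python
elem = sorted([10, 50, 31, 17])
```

sorted() always returns list

list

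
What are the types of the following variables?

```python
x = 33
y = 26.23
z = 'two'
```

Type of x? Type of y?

x is int; y is float

int, float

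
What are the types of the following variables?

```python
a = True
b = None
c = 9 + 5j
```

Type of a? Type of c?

a is bool; c is complex

bool, complex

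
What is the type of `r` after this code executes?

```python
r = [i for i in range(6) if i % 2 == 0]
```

A list comprehension [...] produces a list

list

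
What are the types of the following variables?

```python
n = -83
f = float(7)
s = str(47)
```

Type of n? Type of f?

n is int; f is float

int, float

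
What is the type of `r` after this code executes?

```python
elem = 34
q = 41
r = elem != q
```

Comparison operators return bool

bool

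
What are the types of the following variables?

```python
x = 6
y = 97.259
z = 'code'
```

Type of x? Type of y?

x is int; y is float

int, float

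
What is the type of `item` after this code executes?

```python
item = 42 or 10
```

'or' returns the first truthy value (42, which is int)

int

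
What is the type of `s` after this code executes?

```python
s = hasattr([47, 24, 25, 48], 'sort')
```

hasattr() returns bool

bool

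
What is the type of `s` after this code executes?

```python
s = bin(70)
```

bin() returns str representation

str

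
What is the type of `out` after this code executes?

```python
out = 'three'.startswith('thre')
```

str.startswith() returns bool

bool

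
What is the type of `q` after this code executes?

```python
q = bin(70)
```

bin() returns str representation

str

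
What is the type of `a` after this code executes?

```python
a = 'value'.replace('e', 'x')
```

str.replace() returns str

str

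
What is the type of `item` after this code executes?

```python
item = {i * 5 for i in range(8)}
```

A set comprehension {expr for x in iterable} produces a set

set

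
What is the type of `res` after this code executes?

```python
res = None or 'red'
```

'or' with None returns the other value ('red', str)

str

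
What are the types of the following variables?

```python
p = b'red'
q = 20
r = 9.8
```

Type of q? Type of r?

q is int; r is float

int, float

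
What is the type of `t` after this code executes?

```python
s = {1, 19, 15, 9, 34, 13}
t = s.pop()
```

Popping from a set of ints returns int

int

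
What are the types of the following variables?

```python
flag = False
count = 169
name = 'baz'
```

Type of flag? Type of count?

flag is bool; count is int

bool, int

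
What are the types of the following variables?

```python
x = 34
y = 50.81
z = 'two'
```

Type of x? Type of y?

x is int; y is float

int, float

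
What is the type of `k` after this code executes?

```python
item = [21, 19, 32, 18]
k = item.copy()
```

list.copy() returns list

list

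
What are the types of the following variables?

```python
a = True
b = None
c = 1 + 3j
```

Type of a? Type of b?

a is bool; b is NoneType

bool, NoneType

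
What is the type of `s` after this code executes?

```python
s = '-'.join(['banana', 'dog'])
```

str.join() returns str

str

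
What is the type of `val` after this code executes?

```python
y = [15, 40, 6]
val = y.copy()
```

list.copy() returns list

list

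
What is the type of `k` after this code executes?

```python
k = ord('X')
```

ord() returns int (Unicode code point)

int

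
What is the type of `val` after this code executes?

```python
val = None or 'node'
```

'or' with None returns the other value ('node', str)

str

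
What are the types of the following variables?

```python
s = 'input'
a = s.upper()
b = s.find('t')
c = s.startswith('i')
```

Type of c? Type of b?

str.startswith() returns bool; str.find() returns int

bool, int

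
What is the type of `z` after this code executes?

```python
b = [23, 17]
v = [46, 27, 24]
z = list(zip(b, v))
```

list(zip(...)) returns a list of tuples

list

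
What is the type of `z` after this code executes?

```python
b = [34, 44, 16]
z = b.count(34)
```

list.count() returns int

int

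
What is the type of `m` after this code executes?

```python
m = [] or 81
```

'or' returns first truthy value (81, which is int)

int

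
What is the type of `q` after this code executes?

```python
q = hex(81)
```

hex() returns str representation

str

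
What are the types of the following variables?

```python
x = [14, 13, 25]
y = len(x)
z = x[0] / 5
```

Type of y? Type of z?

len() returns int; int / int returns float

int, float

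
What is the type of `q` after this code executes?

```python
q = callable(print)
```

callable() returns bool

bool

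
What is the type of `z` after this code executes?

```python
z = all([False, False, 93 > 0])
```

all() returns bool

bool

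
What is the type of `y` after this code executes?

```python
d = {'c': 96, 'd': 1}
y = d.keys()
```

.keys() returns a dict_keys view object

dict_keys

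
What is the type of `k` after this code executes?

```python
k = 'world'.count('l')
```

str.count() returns int

int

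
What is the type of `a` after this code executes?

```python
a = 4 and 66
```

'and' returns the last value when all truthy (66, which is int)

int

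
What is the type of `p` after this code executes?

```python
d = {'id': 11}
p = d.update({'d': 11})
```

dict.update() returns None

NoneType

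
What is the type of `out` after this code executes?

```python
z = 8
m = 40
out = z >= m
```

Comparison operators return bool

bool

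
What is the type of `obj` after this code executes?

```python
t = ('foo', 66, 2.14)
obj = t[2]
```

Index 2 of tuple is 2.14 which is float

float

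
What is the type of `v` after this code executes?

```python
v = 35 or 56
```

'or' returns the first truthy value (35, which is int)

int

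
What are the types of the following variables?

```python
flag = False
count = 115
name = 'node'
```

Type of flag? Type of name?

flag is bool; name is str

bool, str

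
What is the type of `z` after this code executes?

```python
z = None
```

None has type NoneType

NoneType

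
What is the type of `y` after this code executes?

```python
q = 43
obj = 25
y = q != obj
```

Comparison operators return bool

bool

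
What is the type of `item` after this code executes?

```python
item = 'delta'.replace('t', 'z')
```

str.replace() returns str

str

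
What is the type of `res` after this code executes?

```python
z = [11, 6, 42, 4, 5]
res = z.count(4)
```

list.count() returns int

int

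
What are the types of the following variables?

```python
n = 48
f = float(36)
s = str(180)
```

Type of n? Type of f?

n is int; f is float

int, float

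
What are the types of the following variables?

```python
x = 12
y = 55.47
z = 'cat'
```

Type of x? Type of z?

x is int; z is str

int, str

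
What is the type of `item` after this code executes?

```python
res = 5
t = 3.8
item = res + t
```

int + float returns float (5 + 3.8 = 8.8)

float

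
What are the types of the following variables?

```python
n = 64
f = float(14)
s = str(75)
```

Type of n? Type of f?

n is int; f is float

int, float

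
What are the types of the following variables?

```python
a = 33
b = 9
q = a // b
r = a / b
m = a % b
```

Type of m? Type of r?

int % int returns int; int / int returns float

int, float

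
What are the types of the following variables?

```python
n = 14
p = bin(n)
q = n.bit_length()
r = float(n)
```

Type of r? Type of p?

float() returns float; bin() returns str

float, str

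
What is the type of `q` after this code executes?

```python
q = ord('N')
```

ord() returns int (Unicode code point)

int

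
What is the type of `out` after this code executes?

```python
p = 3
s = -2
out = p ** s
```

int ** negative int returns float

float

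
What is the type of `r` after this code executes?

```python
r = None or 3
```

'or' with None returns the other value (3, int)

int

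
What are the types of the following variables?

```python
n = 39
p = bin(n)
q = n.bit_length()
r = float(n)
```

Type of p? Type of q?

bin() returns str; int.bit_length() returns int

str, int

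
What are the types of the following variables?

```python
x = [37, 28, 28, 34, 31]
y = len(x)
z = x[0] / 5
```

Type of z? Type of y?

int / int returns float; len() returns int

float, int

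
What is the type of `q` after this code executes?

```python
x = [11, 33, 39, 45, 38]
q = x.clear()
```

list.clear() returns None

NoneType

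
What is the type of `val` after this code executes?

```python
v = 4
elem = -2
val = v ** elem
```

int ** negative int returns float

float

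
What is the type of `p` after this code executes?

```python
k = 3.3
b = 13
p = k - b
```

float - int returns float (3.3 - 13 = -9.7)

float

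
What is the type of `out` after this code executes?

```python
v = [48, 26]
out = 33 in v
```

'in' operator returns bool

bool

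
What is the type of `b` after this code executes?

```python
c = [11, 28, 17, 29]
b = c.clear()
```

list.clear() returns None

NoneType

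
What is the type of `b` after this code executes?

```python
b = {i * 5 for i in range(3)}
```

A set comprehension {expr for x in iterable} produces a set

set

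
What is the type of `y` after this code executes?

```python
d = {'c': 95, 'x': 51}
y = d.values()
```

.values() returns a dict_values view object

dict_values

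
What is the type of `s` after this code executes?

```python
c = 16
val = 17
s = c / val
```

int / int always returns float in Python 3 (16 / 17 = 0.941176)

float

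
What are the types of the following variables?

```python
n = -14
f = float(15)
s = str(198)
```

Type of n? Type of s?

n is int; s is str

int, str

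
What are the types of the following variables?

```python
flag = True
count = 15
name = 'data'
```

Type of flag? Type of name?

flag is bool; name is str

bool, str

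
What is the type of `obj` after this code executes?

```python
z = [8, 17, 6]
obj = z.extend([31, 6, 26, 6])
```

list.extend() returns None

NoneType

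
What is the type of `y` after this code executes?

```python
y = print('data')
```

print() returns None

NoneType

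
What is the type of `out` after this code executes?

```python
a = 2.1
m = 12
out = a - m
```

float - int returns float (2.1 - 12 = -9.9)

float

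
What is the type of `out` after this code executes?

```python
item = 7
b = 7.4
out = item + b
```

int + float returns float (7 + 7.4 = 14.4)

float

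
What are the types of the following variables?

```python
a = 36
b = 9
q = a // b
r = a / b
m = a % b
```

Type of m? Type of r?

int % int returns int; int / int returns float

int, float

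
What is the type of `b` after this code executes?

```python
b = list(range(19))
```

list(range(...)) returns list

list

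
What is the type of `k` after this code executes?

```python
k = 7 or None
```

'or' returns first truthy value (7, int)

int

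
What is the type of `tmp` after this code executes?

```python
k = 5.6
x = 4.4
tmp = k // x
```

float // float returns float (floor division preserves float type)

float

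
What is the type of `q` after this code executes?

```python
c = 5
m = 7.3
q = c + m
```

int + float returns float (5 + 7.3 = 12.3)

float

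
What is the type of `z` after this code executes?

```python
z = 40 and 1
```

'and' returns the last value when all truthy (1, which is int)

int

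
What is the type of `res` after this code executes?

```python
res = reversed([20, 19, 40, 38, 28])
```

reversed() on a list returns a list_reverseiterator

list_reverseiterator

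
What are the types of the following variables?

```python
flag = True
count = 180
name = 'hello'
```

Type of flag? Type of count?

flag is bool; count is int

bool, int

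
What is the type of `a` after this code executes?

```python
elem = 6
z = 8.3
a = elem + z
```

int + float returns float (6 + 8.3 = 14.3)

float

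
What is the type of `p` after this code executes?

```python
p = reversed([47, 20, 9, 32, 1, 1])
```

reversed() on a list returns a list_reverseiterator

list_reverseiterator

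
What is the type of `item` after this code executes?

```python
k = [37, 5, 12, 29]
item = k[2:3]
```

Slicing a list always returns a list

list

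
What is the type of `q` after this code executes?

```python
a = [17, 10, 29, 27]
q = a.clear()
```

list.clear() returns None

NoneType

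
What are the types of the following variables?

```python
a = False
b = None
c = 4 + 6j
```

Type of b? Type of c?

b is NoneType; c is complex

NoneType, complex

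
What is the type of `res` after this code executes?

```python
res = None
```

None has type NoneType

NoneType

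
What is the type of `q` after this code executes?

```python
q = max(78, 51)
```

max() of ints returns int

int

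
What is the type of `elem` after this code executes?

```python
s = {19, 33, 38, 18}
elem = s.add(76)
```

set.add() returns None (mutates in place)

NoneType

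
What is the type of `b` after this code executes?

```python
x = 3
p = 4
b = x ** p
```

int ** positive int returns int (3 ** 4 = 81)

int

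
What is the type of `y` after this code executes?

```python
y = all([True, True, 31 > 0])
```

all() returns bool

bool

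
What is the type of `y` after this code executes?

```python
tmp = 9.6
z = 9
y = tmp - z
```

float - int returns float (9.6 - 9 = 0.6)

float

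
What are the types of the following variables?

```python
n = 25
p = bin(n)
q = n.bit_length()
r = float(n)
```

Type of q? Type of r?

int.bit_length() returns int; float() returns float

int, float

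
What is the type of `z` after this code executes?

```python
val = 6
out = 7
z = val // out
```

int // int returns int (6 // 7 = 0)

int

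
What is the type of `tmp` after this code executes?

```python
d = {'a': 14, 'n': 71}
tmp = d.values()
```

.values() returns a dict_values view object

dict_values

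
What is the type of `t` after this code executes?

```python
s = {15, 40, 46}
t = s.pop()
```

Popping from a set of ints returns int

int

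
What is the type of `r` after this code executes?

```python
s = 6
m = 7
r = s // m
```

int // int returns int (6 // 7 = 0)

int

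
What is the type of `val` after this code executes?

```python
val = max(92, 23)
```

max() of ints returns int

int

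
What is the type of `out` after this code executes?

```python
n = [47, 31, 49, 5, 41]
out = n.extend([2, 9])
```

list.extend() returns None

NoneType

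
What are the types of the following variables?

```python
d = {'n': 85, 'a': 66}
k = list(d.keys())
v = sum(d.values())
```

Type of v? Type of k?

sum of int values returns int; list(...) returns list

int, list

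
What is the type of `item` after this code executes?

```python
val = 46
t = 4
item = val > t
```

Comparison operators return bool

bool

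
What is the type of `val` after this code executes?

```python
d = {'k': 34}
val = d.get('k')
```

dict.get() returns the value (int) when key is found

int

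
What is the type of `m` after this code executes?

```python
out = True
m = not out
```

'not' always returns bool

bool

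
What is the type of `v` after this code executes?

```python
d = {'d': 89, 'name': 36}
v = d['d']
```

Accessing dict[str, int] with key 'd' returns int value 89

int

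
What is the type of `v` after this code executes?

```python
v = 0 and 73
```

'and' returns the first falsy value (0, which is int)

int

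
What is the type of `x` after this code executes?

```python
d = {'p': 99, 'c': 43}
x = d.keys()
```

.keys() returns a dict_keys view object

dict_keys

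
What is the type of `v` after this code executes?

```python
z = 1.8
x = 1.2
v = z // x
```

float // float returns float (floor division preserves float type)

float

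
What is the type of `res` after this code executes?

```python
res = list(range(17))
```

list(range(...)) returns list

list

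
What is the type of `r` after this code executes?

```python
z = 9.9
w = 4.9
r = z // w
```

float // float returns float (floor division preserves float type)

float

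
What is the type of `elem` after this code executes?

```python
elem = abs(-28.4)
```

abs() of float returns float

float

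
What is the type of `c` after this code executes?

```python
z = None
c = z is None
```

'is' comparison returns bool

bool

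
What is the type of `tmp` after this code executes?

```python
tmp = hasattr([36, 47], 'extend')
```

hasattr() returns bool

bool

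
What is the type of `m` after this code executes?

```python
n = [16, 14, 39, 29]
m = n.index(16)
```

list.index() returns int

int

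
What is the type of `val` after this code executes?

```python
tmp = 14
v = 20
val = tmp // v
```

int // int returns int (14 // 20 = 0)

int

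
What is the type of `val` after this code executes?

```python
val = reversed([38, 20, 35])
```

reversed() on a list returns a list_reverseiterator

list_reverseiterator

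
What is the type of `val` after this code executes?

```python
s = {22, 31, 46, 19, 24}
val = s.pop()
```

Popping from a set of ints returns int

int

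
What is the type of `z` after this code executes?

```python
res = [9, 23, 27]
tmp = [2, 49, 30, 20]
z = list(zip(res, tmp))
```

list(zip(...)) returns a list of tuples

list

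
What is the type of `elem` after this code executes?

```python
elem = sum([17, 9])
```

sum() of ints returns int

int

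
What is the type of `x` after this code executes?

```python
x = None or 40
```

'or' with None returns the other value (40, int)

int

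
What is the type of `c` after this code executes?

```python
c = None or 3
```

'or' with None returns the other value (3, int)

int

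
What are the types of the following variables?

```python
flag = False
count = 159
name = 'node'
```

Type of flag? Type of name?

flag is bool; name is str

bool, str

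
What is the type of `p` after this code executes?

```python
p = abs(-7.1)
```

abs() of float returns float

float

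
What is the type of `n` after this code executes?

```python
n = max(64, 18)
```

max() of ints returns int

int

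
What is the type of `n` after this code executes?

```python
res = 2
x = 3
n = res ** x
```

int ** positive int returns int (2 ** 3 = 8)

int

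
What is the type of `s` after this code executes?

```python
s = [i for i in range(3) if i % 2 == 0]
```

A list comprehension [...] produces a list

list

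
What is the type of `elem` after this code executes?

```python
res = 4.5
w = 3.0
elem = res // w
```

float // float returns float (floor division preserves float type)

float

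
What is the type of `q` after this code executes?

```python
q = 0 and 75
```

'and' returns the first falsy value (0, which is int)

int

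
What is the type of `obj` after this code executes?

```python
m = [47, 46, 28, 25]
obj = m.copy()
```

list.copy() returns list

list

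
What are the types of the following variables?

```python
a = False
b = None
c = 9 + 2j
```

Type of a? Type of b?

a is bool; b is NoneType

bool, NoneType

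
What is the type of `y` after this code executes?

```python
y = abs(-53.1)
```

abs() of float returns float

float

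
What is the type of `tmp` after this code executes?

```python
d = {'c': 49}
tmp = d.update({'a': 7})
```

dict.update() returns None

NoneType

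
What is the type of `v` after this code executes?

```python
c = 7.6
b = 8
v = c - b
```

float - int returns float (7.6 - 8 = -0.4)

float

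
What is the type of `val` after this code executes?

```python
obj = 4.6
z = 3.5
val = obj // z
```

float // float returns float (floor division preserves float type)

float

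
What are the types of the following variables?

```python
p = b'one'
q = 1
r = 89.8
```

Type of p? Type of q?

p is bytes; q is int

bytes, int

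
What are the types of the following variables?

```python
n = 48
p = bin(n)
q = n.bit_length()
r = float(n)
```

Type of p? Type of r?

bin() returns str; float() returns float

str, float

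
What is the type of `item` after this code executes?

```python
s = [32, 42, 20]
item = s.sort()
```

list.sort() returns None (sorts in place)

NoneType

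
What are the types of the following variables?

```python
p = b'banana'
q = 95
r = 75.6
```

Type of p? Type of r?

p is bytes; r is float

bytes, float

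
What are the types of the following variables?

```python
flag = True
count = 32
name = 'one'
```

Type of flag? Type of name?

flag is bool; name is str

bool, str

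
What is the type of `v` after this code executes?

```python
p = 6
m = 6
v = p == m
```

Equality comparison returns bool

bool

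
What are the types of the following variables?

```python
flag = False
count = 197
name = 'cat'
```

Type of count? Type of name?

count is int; name is str

int, str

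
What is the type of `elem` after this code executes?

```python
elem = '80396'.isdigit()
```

str.isdigit() returns bool

bool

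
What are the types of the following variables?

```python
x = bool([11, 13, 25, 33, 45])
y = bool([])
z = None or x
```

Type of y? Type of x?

bool() returns bool; bool() returns bool

bool, bool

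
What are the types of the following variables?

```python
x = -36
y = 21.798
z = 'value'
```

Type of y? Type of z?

y is float; z is str

float, str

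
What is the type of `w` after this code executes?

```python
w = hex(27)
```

hex() returns str representation

str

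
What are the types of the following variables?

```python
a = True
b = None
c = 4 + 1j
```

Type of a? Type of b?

a is bool; b is NoneType

bool, NoneType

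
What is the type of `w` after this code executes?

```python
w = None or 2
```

'or' with None returns the other value (2, int)

int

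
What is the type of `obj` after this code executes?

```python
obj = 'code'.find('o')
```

str.find() returns int (index, or -1)

int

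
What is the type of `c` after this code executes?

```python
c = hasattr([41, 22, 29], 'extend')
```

hasattr() returns bool

bool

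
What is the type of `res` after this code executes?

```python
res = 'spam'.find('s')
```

str.find() returns int (index, or -1)

int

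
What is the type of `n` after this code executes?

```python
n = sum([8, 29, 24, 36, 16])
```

sum() of ints returns int

int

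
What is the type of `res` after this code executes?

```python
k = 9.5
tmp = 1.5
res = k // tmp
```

float // float returns float (floor division preserves float type)

float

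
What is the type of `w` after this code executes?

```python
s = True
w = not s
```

'not' always returns bool

bool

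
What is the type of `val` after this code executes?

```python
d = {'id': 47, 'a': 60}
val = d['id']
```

Accessing dict[str, int] with key 'id' returns int value 47

int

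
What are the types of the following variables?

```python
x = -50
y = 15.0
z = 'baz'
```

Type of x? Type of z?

x is int; z is str

int, str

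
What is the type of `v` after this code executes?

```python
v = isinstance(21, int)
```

isinstance() returns bool

bool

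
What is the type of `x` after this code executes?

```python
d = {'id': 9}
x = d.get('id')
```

dict.get() returns the value (int) when key is found

int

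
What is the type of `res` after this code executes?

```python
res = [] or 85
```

'or' returns first truthy value (85, which is int)

int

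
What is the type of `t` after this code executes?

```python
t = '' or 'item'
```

'or' returns first truthy value ('item', which is str)

str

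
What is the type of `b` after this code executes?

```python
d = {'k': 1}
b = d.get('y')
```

dict.get() returns None when key 'y' is not found and no default given

NoneType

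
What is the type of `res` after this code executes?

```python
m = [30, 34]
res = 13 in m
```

'in' operator returns bool

bool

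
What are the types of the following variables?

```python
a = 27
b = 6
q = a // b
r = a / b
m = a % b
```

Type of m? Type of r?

int % int returns int; int / int returns float

int, float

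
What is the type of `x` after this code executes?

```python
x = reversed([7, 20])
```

reversed() on a list returns a list_reverseiterator

list_reverseiterator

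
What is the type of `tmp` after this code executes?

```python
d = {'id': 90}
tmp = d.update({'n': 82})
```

dict.update() returns None

NoneType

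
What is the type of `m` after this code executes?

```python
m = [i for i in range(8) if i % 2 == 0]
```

A list comprehension [...] produces a list

list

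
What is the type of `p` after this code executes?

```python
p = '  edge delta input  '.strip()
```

str.strip() returns str

str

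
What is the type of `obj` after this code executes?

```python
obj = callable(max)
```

callable() returns bool

bool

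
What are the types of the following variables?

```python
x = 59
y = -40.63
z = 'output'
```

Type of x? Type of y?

x is int; y is float

int, float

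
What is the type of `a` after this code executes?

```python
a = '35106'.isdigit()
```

str.isdigit() returns bool

bool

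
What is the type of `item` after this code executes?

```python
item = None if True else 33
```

Ternary: condition is True, if branch (None) taken → NoneType

NoneType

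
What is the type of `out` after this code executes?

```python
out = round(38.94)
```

round() with no ndigits arg returns int

int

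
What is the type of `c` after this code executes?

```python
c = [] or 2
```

'or' returns first truthy value (2, which is int)

int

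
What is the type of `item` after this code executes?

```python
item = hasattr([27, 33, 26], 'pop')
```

hasattr() returns bool

bool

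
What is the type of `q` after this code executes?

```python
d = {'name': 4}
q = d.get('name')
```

dict.get() returns the value (int) when key is found

int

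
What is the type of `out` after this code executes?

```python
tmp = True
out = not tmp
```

'not' always returns bool

bool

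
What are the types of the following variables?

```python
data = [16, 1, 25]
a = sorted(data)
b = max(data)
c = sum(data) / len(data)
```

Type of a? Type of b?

sorted() returns list; max of ints returns int

list, int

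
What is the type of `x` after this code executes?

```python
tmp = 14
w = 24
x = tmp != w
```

Comparison operators return bool

bool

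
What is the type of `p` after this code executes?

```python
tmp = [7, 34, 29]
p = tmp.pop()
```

list.pop() returns the popped element (int here)

int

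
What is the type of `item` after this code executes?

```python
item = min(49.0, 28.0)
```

min() of floats returns float

float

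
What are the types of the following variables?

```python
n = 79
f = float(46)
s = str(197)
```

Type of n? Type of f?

n is int; f is float

int, float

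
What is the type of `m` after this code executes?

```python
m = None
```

None has type NoneType

NoneType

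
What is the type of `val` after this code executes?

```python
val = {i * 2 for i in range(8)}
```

A set comprehension {expr for x in iterable} produces a set

set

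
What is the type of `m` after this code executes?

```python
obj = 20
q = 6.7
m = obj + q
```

int + float returns float (20 + 6.7 = 26.7)

float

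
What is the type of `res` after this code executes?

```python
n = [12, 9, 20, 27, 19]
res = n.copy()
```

list.copy() returns list

list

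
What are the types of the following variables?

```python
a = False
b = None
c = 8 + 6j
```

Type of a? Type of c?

a is bool; c is complex

bool, complex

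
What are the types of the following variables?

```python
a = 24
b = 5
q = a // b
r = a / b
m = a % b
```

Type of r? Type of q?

int / int returns float; int // int returns int

float, int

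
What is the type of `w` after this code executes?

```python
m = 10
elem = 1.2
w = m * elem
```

int * float returns float (10 * 1.2 = 12.0)

float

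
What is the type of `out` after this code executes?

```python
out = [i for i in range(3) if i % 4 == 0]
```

A list comprehension [...] produces a list

list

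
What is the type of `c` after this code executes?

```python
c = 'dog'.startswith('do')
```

str.startswith() returns bool

bool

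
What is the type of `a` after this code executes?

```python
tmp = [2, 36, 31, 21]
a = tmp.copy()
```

list.copy() returns list

list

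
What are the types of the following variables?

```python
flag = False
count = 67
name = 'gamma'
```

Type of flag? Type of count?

flag is bool; count is int

bool, int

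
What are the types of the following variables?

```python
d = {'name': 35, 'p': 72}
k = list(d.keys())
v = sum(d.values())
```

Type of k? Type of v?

list(...) returns list; sum of int values returns int

list, int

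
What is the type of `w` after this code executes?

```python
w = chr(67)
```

chr() returns str (single character)

str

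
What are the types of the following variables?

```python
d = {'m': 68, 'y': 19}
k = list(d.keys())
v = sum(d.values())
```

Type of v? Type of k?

sum of int values returns int; list(...) returns list

int, list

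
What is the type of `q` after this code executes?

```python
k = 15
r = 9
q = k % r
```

int % int returns int (15 % 9 = 6)

int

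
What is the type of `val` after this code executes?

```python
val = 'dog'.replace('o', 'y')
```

str.replace() returns str

str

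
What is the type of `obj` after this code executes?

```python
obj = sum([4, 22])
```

sum() of ints returns int

int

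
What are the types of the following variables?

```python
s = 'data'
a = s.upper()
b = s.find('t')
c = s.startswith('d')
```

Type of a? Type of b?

str.upper() returns str; str.find() returns int

str, int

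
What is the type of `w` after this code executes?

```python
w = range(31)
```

range() returns a range object

range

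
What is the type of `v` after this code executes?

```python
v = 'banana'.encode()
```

str.encode() returns bytes

bytes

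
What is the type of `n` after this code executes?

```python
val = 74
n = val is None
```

'is' comparison returns bool

bool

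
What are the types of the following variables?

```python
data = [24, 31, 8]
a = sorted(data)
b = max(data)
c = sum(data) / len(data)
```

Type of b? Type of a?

max of ints returns int; sorted() returns list

int, list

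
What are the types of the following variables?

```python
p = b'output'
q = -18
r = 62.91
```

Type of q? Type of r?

q is int; r is float

int, float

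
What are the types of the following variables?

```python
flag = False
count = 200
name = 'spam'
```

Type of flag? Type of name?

flag is bool; name is str

bool, str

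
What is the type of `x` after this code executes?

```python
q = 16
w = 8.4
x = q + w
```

int + float returns float (16 + 8.4 = 24.4)

float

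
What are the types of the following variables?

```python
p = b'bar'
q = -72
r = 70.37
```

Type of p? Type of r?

p is bytes; r is float

bytes, float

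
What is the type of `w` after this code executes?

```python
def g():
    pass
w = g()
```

A function with no return statement returns None

NoneType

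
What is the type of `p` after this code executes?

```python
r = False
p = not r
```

'not' always returns bool

bool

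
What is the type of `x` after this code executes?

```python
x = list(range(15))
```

list(range(...)) returns list

list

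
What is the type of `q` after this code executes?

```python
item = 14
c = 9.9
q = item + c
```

int + float returns float (14 + 9.9 = 23.9)

float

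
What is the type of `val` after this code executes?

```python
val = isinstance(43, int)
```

isinstance() returns bool

bool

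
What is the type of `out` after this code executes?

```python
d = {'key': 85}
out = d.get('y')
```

dict.get() returns None when key 'y' is not found and no default given

NoneType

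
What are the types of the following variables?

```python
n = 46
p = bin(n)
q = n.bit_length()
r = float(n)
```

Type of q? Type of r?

int.bit_length() returns int; float() returns float

int, float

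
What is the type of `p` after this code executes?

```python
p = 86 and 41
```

'and' returns the last value when all truthy (41, which is int)

int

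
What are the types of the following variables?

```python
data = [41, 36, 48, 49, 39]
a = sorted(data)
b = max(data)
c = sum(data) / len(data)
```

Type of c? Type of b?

int / int returns float; max of ints returns int

float, int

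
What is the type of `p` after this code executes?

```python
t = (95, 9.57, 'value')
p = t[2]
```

Index 2 of tuple is 'value' which is str

str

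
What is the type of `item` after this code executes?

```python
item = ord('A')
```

ord() returns int (Unicode code point)

int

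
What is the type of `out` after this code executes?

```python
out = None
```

None has type NoneType

NoneType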